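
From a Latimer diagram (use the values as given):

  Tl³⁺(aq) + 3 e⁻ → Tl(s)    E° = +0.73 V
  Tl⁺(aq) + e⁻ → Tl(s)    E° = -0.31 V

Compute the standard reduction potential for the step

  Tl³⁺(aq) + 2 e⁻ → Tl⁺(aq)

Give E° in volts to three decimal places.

+1.250 V

Sequential free energies add, so n₃E°₃ = n₁E°₁ + n₂E°₂.
With n₃ = 3, and the known step contributing 1×(-0.31) V, the unknown satisfies 2·E° = 3×(+0.73) − 1×(-0.31) = +2.500.
E° = +2.500 / 2 = +1.250 V.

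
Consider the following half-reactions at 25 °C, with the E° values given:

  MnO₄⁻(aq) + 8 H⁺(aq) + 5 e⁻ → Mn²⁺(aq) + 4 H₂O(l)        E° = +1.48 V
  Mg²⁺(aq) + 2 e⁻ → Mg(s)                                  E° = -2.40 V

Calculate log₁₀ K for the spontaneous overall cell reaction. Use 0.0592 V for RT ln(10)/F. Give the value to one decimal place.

655.4

Cathode: MnO₄⁻/Mn²⁺; anode: Mg²⁺/Mg. E°cell = +3.88 V, n = 10.
log K = nE°cell / 0.0592 = (10)(+3.88) / 0.0592 = 655.4.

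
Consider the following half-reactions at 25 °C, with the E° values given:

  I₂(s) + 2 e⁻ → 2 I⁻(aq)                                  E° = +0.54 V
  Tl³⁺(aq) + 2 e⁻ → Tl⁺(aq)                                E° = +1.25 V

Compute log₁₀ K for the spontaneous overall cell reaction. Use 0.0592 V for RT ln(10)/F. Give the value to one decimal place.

24.0

Cathode: Tl³⁺/Tl⁺; anode: I₂/I⁻. E°cell = +0.71 V, n = 2.
log K = nE°cell / 0.0592 = (2)(+0.71) / 0.0592 = 24.0.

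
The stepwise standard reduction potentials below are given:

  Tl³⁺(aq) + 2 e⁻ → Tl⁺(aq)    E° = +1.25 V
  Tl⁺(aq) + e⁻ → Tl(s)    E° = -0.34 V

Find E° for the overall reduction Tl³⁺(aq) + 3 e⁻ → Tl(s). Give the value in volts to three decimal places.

+0.720 V

Standard free energies of sequential steps add: ΔG°₃ = ΔG°₁ + ΔG°₂, so n₃E°₃ = n₁E°₁ + n₂E°₂.
E°₃ = (2×+1.25 + 1×-0.34) / 3 = (+2.160) / 3 = +0.720 V.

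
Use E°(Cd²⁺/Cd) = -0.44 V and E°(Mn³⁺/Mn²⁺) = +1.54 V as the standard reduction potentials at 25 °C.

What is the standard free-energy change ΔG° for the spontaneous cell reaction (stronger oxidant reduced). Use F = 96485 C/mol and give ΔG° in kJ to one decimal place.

-382.1 kJ

Mn³⁺/Mn²⁺ (E° = +1.54 V) is the cathode; Cd²⁺/Cd (E° = -0.44 V) is the anode, so E°cell = +1.98 V.
Balancing electrons gives n = 2 (lcm of 1 and 2).
ΔG° = −nFE° = −(2)(96485)(+1.98) = -382,081 J = -382.1 kJ.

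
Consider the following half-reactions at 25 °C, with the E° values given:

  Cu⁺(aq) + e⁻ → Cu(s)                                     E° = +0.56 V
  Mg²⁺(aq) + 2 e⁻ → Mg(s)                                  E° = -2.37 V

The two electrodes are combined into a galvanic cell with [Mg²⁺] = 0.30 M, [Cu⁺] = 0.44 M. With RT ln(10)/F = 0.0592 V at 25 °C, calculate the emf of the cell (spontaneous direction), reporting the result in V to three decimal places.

+2.924 V

Cu⁺/Cu is the cathode (higher E°), Mg²⁺/Mg the anode: E°cell = +0.56 − (-2.37) = +2.93 V, n = 2.
Overall: 2 Cu⁺(aq) + Mg(s) → 2 Cu(s) + Mg²⁺(aq)
Q = [Mg²⁺] / ([Cu⁺]^2); log Q = 0.190.
E = E° − (0.0592/n) log Q = +2.93 − (0.0592/2)(0.190) = +2.924 V.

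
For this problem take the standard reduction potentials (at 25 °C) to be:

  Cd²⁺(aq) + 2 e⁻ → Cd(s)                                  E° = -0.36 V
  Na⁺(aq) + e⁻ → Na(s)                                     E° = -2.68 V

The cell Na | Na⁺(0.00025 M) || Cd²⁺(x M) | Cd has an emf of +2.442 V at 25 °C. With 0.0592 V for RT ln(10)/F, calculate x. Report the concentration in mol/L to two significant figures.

0.00083 M

Cd²⁺/Cd is the cathode, Na⁺/Na the anode: E°cell = +2.32 V, n = 2.
Overall reaction: Cd²⁺(aq) + 2 Na(s) → Cd(s) + 2 Na⁺(aq); Q = [Na⁺]^2/[Cd²⁺]^1.
From E = E° − (0.0592/n) log Q: log Q = (E° − E)·n/0.0592 = (+2.32 − (+2.442))·2/0.0592 = -4.1216.
So 1·log[Cd²⁺] = 2·log(0.00025) − log Q = -7.2041 − (-4.1216) = -3.0825; [Cd²⁺] = 10^(-3.0825) ≈ 0.00083 M.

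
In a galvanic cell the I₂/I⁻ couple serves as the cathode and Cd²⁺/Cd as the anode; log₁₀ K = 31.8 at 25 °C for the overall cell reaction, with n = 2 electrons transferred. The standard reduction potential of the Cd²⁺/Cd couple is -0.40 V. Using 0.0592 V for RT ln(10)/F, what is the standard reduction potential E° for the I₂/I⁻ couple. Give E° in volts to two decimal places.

E°cell = (0.0592/n)·log K = (0.0592/2)(31.8) = +0.941 V.
Since I₂/I⁻ is the cathode and Cd²⁺/Cd the anode, E°cell = E°(I₂/I⁻) − E°(Cd²⁺/Cd).
So E°(I₂/I⁻) = E°cell + E°(Cd²⁺/Cd) = +0.941 + (-0.40) = +0.54 V.

+0.54 V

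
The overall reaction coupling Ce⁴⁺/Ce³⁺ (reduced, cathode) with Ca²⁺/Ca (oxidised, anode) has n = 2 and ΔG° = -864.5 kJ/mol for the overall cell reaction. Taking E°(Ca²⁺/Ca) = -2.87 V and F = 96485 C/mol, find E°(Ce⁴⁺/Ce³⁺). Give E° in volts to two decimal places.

+1.61 V

E°cell = −ΔG°/(nF) = −(-864.5×10³)/((2)(96485)) = +4.480 V.
Since Ce⁴⁺/Ce³⁺ is the cathode and Ca²⁺/Ca the anode, E°cell = E°(Ce⁴⁺/Ce³⁺) − E°(Ca²⁺/Ca).
So E°(Ce⁴⁺/Ce³⁺) = E°cell + E°(Ca²⁺/Ca) = +4.480 + (-2.87) = +1.61 V.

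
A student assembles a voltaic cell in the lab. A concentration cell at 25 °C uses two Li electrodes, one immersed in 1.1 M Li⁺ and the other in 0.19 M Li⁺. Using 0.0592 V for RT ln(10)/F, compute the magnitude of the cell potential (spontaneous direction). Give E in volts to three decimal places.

For a concentration cell E°cell = 0. The 1.1 M side is the cathode (reduction is favoured where [Li⁺] is higher).
With n = 1, E = −(0.0592/1) log([Li⁺]ₐₙ/[Li⁺]꜀ₐₜ) = −(0.0592/1) log(0.19/1.1) = −(0.0592/1)(-0.763) = +0.045 V.

+0.045 V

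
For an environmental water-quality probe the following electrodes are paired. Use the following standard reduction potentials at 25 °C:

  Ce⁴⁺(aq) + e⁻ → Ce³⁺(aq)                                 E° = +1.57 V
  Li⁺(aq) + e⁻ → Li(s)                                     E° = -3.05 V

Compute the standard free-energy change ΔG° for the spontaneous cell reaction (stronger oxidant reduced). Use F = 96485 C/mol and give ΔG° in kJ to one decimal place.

-445.8 kJ

Ce⁴⁺/Ce³⁺ (E° = +1.57 V) is the cathode; Li⁺/Li (E° = -3.05 V) is the anode, so E°cell = +4.62 V.
Balancing electrons gives n = 1 (lcm of 1 and 1).
ΔG° = −nFE° = −(1)(96485)(+4.62) = -445,761 J = -445.8 kJ.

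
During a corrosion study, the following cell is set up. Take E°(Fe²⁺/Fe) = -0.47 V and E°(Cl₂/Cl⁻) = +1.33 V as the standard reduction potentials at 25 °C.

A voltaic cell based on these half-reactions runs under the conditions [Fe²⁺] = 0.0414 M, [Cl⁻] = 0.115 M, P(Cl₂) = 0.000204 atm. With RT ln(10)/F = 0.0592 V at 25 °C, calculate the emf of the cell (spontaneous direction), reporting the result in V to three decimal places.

Cl₂/Cl⁻ is the cathode (higher E°), Fe²⁺/Fe the anode: E°cell = +1.33 − (-0.47) = +1.80 V, n = 2.
Overall: Cl₂(g) + Fe(s) → 2 Cl⁻(aq) + Fe²⁺(aq)
Q = [Cl⁻]^2·[Fe²⁺] / (P(Cl₂)); log Q = 0.429.
E = E° − (0.0592/n) log Q = +1.80 − (0.0592/2)(0.429) = +1.787 V.

+1.787 V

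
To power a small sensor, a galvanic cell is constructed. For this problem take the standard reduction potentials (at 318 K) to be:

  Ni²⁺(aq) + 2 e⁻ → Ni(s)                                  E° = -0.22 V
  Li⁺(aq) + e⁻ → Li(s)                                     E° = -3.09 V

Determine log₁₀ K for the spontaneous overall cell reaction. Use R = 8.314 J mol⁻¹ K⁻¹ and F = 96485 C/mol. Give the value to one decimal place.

91.0

Cathode: Ni²⁺/Ni; anode: Li⁺/Li. E°cell = (-0.22) − (-3.09) = +2.87 V, with n = 2.
ΔG° = −nFE° = −RT ln K, so ln K = nFE°/(RT) = (2)(96485)(+2.87) / ((8.314)(318)) = 209.476.
log₁₀ K = 209.476 / ln 10 = 91.0.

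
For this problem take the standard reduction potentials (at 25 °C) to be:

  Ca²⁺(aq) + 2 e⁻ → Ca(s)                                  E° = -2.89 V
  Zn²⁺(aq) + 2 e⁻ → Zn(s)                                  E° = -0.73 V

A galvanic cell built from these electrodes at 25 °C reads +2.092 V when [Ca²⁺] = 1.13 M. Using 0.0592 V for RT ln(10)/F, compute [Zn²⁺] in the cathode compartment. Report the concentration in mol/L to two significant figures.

0.0057 M

Zn²⁺/Zn is the cathode, Ca²⁺/Ca the anode: E°cell = +2.16 V, n = 2.
Overall reaction: Zn²⁺(aq) + Ca(s) → Zn(s) + Ca²⁺(aq); Q = [Ca²⁺]^1/[Zn²⁺]^1.
From E = E° − (0.0592/n) log Q: log Q = (E° − E)·n/0.0592 = (+2.16 − (+2.092))·2/0.0592 = 2.2973.
So 1·log[Zn²⁺] = 1·log(1.13) − log Q = 0.0531 − (2.2973) = -2.2442; [Zn²⁺] = 10^(-2.2442) ≈ 0.0057 M.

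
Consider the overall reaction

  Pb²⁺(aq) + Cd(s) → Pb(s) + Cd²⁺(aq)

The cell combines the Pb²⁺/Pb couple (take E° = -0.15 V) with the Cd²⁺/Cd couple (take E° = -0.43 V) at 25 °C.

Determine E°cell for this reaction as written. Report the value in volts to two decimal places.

The Pb²⁺/Pb couple has the higher reduction potential, so it is the cathode; Cd²⁺/Cd is oxidised at the anode.
E°cell = E°(cathode) − E°(anode) = (-0.15) − (-0.43) = +0.28 V.

+0.28 V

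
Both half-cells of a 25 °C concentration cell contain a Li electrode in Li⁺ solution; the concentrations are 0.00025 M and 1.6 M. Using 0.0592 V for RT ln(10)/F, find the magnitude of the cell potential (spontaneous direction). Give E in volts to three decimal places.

+0.225 V

For a concentration cell E°cell = 0. The 1.6 M side is the cathode (reduction is favoured where [Li⁺] is higher).
With n = 1, E = −(0.0592/1) log([Li⁺]ₐₙ/[Li⁺]꜀ₐₜ) = −(0.0592/1) log(0.00025/1.6) = −(0.0592/1)(-3.806) = +0.225 V.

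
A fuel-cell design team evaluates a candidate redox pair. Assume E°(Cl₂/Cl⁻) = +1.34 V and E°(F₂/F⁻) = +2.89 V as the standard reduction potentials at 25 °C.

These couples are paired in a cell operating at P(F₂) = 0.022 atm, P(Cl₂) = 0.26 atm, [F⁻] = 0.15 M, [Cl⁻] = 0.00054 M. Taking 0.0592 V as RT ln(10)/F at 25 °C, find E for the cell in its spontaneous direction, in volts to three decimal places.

+1.374 V

F₂/F⁻ is the cathode (higher E°), Cl₂/Cl⁻ the anode: E°cell = +2.89 − (+1.34) = +1.55 V, n = 2.
Overall: F₂(g) + 2 Cl⁻(aq) → 2 F⁻(aq) + Cl₂(g)
Q = [F⁻]^2·P(Cl₂) / (P(F₂)·[Cl⁻]^2); log Q = 5.960.
E = E° − (0.0592/n) log Q = +1.55 − (0.0592/2)(5.960) = +1.374 V.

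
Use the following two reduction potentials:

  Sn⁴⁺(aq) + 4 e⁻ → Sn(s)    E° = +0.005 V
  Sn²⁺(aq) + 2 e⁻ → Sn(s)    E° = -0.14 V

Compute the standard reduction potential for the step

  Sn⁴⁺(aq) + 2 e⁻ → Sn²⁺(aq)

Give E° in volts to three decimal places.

+0.150 V

Sequential free energies add, so n₃E°₃ = n₁E°₁ + n₂E°₂.
With n₃ = 4, and the known step contributing 2×(-0.14) V, the unknown satisfies 2·E° = 4×(+0.005) − 2×(-0.14) = +0.300.
E° = +0.300 / 2 = +0.150 V.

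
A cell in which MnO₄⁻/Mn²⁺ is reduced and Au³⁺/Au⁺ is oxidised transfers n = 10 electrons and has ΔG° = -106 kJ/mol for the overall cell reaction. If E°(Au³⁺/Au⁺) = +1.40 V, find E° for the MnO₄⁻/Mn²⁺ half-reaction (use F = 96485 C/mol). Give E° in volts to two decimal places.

E°cell = −ΔG°/(nF) = −(-106×10³)/((10)(96485)) = +0.110 V.
Since MnO₄⁻/Mn²⁺ is the cathode and Au³⁺/Au⁺ the anode, E°cell = E°(MnO₄⁻/Mn²⁺) − E°(Au³⁺/Au⁺).
So E°(MnO₄⁻/Mn²⁺) = E°cell + E°(Au³⁺/Au⁺) = +0.110 + (+1.40) = +1.51 V.

+1.51 V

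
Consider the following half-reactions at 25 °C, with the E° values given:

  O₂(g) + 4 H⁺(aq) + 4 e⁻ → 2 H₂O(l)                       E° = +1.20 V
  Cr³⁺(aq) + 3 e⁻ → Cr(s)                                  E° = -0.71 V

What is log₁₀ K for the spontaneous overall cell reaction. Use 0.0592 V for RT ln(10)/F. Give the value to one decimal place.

387.2

Cathode: O₂/H₂O; anode: Cr³⁺/Cr. E°cell = +1.91 V, n = 12.
log K = nE°cell / 0.0592 = (12)(+1.91) / 0.0592 = 387.2.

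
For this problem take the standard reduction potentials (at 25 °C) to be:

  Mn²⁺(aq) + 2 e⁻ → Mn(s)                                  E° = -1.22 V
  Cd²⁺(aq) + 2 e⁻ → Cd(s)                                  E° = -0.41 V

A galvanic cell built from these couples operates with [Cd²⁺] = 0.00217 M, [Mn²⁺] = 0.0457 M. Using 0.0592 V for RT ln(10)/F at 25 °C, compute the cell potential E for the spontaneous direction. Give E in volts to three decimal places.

+0.771 V

Cd²⁺/Cd is the cathode (higher E°), Mn²⁺/Mn the anode: E°cell = -0.41 − (-1.22) = +0.81 V, n = 2.
Overall: Cd²⁺(aq) + Mn(s) → Cd(s) + Mn²⁺(aq)
Q = [Mn²⁺] / ([Cd²⁺]); log Q = 1.323.
E = E° − (0.0592/n) log Q = +0.81 − (0.0592/2)(1.323) = +0.771 V.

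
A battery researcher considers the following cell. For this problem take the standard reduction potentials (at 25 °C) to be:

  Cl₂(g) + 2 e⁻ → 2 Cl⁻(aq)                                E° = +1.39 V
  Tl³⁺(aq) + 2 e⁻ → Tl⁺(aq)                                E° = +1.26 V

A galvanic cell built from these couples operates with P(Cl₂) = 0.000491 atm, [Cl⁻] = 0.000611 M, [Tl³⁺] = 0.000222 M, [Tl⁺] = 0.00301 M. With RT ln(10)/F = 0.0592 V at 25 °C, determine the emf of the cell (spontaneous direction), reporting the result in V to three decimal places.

Cl₂/Cl⁻ is the cathode (higher E°), Tl³⁺/Tl⁺ the anode: E°cell = +1.39 − (+1.26) = +0.13 V, n = 2.
Overall: Cl₂(g) + Tl⁺(aq) → 2 Cl⁻(aq) + Tl³⁺(aq)
Q = [Cl⁻]^2·[Tl³⁺] / (P(Cl₂)·[Tl⁺]); log Q = -4.251.
E = E° − (0.0592/n) log Q = +0.13 − (0.0592/2)(-4.251) = +0.256 V.

+0.256 V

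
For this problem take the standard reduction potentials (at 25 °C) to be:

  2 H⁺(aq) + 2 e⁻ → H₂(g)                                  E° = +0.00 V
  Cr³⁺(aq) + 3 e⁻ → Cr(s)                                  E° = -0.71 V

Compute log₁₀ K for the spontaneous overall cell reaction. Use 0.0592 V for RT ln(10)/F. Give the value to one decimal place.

Cathode: H⁺/H₂; anode: Cr³⁺/Cr. E°cell = +0.71 V, n = 6.
log K = nE°cell / 0.0592 = (6)(+0.71) / 0.0592 = 72.0.

72.0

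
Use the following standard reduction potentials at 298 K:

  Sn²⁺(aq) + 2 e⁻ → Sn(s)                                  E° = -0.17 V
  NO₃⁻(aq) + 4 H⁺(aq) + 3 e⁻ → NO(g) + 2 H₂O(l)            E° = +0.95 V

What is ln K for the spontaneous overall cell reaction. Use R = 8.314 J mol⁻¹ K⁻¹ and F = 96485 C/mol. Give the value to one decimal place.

261.7

Cathode: NO₃⁻/NO; anode: Sn²⁺/Sn. E°cell = (+0.95) − (-0.17) = +1.12 V, with n = 6.
ΔG° = −nFE° = −RT ln K, so ln K = nFE°/(RT) = (6)(96485)(+1.12) / ((8.314)(298)) = 261.699.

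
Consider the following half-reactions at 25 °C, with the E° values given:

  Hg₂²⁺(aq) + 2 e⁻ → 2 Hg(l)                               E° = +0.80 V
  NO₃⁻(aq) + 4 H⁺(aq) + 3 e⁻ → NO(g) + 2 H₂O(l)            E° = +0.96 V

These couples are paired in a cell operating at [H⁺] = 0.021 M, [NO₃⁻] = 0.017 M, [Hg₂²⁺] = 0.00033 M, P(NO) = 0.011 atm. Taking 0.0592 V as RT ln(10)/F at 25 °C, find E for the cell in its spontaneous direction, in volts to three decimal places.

+0.134 V

NO₃⁻/NO is the cathode (higher E°), Hg₂²⁺/Hg the anode: E°cell = +0.96 − (+0.80) = +0.16 V, n = 6.
Overall: 2 NO₃⁻(aq) + 8 H⁺(aq) + 6 Hg(l) → 2 NO(g) + 4 H₂O(l) + 3 Hg₂²⁺(aq)
Q = P(NO)^2·[Hg₂²⁺]^3 / ([NO₃⁻]^2·[H⁺]^8); log Q = 2.600.
E = E° − (0.0592/n) log Q = +0.16 − (0.0592/6)(2.600) = +0.134 V.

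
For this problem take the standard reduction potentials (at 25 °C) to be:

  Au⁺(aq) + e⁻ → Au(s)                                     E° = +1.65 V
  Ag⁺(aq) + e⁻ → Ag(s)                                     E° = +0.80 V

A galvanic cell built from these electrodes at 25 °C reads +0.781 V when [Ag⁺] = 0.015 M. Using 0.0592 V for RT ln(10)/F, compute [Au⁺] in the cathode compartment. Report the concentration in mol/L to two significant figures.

Au⁺/Au is the cathode, Ag⁺/Ag the anode: E°cell = +0.85 V, n = 1.
Overall reaction: Au⁺(aq) + Ag(s) → Au(s) + Ag⁺(aq); Q = [Ag⁺]^1/[Au⁺]^1.
From E = E° − (0.0592/n) log Q: log Q = (E° − E)·n/0.0592 = (+0.85 − (+0.781))·1/0.0592 = 1.1655.
So 1·log[Au⁺] = 1·log(0.015) − log Q = -1.8239 − (1.1655) = -2.9894; [Au⁺] = 10^(-2.9894) ≈ 0.0010 M.

0.0010 M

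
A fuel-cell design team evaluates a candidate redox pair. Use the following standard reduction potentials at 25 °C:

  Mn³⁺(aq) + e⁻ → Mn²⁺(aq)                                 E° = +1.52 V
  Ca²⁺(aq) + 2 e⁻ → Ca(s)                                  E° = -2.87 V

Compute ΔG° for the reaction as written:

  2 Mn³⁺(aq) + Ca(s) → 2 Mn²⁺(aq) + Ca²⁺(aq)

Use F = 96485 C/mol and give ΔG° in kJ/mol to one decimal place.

As written, Mn³⁺/Mn²⁺ is reduced (cathode) and Ca²⁺/Ca is oxidised (anode), so E°cell = (+1.52) − (-2.87) = +4.39 V.
Balancing electrons gives n = 2.
ΔG° = −nFE° = −(2)(96485)(+4.39) = -847,138 J = -847.1 kJ/mol.

-847.1 kJ/mol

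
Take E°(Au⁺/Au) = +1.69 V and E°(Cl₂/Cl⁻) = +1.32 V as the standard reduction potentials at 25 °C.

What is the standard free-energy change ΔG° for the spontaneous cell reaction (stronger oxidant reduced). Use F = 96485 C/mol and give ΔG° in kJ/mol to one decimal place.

-71.4 kJ/mol

Au⁺/Au (E° = +1.69 V) is the cathode; Cl₂/Cl⁻ (E° = +1.32 V) is the anode, so E°cell = +0.37 V.
Balancing electrons gives n = 2 (lcm of 1 and 2).
ΔG° = −nFE° = −(2)(96485)(+0.37) = -71,399 J = -71.4 kJ/mol.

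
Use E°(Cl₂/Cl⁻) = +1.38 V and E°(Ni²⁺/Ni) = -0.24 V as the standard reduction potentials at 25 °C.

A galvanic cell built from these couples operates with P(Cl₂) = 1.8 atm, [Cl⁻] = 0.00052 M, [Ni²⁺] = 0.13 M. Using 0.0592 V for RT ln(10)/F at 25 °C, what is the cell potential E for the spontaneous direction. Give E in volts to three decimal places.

Cl₂/Cl⁻ is the cathode (higher E°), Ni²⁺/Ni the anode: E°cell = +1.38 − (-0.24) = +1.62 V, n = 2.
Overall: Cl₂(g) + Ni(s) → 2 Cl⁻(aq) + Ni²⁺(aq)
Q = [Cl⁻]^2·[Ni²⁺] / (P(Cl₂)); log Q = -7.709.
E = E° − (0.0592/n) log Q = +1.62 − (0.0592/2)(-7.709) = +1.848 V.

+1.848 V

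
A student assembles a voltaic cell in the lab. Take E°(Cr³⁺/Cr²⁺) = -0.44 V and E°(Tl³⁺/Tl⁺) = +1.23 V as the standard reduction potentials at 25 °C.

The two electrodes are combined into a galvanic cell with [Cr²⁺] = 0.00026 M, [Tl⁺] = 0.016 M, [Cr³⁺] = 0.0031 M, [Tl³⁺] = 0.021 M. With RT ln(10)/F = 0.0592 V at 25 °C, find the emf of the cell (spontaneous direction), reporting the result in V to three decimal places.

Tl³⁺/Tl⁺ is the cathode (higher E°), Cr³⁺/Cr²⁺ the anode: E°cell = +1.23 − (-0.44) = +1.67 V, n = 2.
Overall: Tl³⁺(aq) + 2 Cr²⁺(aq) → Tl⁺(aq) + 2 Cr³⁺(aq)
Q = [Tl⁺]·[Cr³⁺]^2 / ([Tl³⁺]·[Cr²⁺]^2); log Q = 2.035.
E = E° − (0.0592/n) log Q = +1.67 − (0.0592/2)(2.035) = +1.610 V.

+1.610 V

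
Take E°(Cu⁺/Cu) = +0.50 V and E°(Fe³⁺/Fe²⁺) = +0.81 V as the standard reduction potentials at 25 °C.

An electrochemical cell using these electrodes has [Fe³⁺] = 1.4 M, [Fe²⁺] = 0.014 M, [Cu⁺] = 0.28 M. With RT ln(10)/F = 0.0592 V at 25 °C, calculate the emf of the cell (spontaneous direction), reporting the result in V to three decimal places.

Fe³⁺/Fe²⁺ is the cathode (higher E°), Cu⁺/Cu the anode: E°cell = +0.81 − (+0.50) = +0.31 V, n = 1.
Overall: Fe³⁺(aq) + Cu(s) → Fe²⁺(aq) + Cu⁺(aq)
Q = [Fe²⁺]·[Cu⁺] / ([Fe³⁺]); log Q = -2.553.
E = E° − (0.0592/n) log Q = +0.31 − (0.0592/1)(-2.553) = +0.461 V.

+0.461 V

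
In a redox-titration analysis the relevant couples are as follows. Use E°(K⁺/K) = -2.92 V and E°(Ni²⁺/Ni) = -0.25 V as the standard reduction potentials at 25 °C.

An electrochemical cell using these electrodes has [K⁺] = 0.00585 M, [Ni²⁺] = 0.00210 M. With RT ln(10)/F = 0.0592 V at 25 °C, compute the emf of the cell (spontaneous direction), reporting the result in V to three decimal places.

+2.723 V

Ni²⁺/Ni is the cathode (higher E°), K⁺/K the anode: E°cell = -0.25 − (-2.92) = +2.67 V, n = 2.
Overall: Ni²⁺(aq) + 2 K(s) → Ni(s) + 2 K⁺(aq)
Q = [K⁺]^2 / ([Ni²⁺]); log Q = -1.788.
E = E° − (0.0592/n) log Q = +2.67 − (0.0592/2)(-1.788) = +2.723 V.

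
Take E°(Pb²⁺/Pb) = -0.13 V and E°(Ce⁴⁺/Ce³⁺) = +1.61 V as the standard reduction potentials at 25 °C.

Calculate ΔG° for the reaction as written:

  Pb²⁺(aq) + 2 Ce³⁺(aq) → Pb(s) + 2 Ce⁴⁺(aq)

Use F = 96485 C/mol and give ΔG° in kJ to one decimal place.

+335.8 kJ

As written, Pb²⁺/Pb is reduced (cathode) and Ce⁴⁺/Ce³⁺ is oxidised (anode), so E°cell = (-0.13) − (+1.61) = -1.74 V.
Balancing electrons gives n = 2.
ΔG° = −nFE° = −(2)(96485)(-1.74) = 335,768 J = +335.8 kJ.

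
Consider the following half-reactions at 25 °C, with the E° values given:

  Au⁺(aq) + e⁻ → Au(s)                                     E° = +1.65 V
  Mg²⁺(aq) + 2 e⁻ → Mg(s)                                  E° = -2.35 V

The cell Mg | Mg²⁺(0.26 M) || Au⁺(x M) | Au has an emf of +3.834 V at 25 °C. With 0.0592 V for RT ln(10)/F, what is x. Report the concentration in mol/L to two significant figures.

Au⁺/Au is the cathode, Mg²⁺/Mg the anode: E°cell = +4.00 V, n = 2.
Overall reaction: 2 Au⁺(aq) + Mg(s) → 2 Au(s) + Mg²⁺(aq); Q = [Mg²⁺]^1/[Au⁺]^2.
From E = E° − (0.0592/n) log Q: log Q = (E° − E)·n/0.0592 = (+4.00 − (+3.834))·2/0.0592 = 5.6081.
So 2·log[Au⁺] = 1·log(0.26) − log Q = -0.5850 − (5.6081) = -6.1931; log[Au⁺] = -6.1931 / 2 = -3.0966; [Au⁺] = 10^(-3.0966) ≈ 0.00080 M.

0.00080 M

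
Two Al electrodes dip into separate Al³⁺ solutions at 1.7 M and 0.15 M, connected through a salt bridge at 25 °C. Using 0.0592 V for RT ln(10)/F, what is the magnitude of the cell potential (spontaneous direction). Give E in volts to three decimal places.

For a concentration cell E°cell = 0. The 1.7 M side is the cathode (reduction is favoured where [Al³⁺] is higher).
With n = 3, E = −(0.0592/3) log([Al³⁺]ₐₙ/[Al³⁺]꜀ₐₜ) = −(0.0592/3) log(0.15/1.7) = −(0.0592/3)(-1.054) = +0.021 V.

+0.021 V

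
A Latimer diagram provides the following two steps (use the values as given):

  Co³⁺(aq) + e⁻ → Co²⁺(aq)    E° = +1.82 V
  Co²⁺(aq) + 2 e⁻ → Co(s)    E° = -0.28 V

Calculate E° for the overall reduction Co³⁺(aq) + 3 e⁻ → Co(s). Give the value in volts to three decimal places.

+0.420 V

Since ΔG° = −nFE° is additive over sequential reductions, n₃E°₃ = n₁E°₁ + n₂E°₂.
E°₃ = (1×+1.82 + 2×-0.28) / 3 = (+1.260) / 3 = +0.420 V.
E° values themselves are not directly additive — weighting by electron count is essential.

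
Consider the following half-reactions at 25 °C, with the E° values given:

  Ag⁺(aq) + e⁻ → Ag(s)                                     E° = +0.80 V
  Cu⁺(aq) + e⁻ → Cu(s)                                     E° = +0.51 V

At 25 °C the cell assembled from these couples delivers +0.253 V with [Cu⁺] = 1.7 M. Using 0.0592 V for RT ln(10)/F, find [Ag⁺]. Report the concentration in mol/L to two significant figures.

0.40 M

Ag⁺/Ag is the cathode, Cu⁺/Cu the anode: E°cell = +0.29 V, n = 1.
Overall reaction: Ag⁺(aq) + Cu(s) → Ag(s) + Cu⁺(aq); Q = [Cu⁺]^1/[Ag⁺]^1.
From E = E° − (0.0592/n) log Q: log Q = (E° − E)·n/0.0592 = (+0.29 − (+0.253))·1/0.0592 = 0.6250.
So 1·log[Ag⁺] = 1·log(1.7) − log Q = 0.2304 − (0.6250) = -0.3946; [Ag⁺] = 10^(-0.3946) ≈ 0.40 M.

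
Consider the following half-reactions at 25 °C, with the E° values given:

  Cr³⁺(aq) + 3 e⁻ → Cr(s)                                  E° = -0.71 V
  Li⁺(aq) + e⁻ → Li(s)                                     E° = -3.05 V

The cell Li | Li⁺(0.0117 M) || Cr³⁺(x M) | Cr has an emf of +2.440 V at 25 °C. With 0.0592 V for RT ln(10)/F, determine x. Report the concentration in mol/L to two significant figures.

Cr³⁺/Cr is the cathode, Li⁺/Li the anode: E°cell = +2.34 V, n = 3.
Overall reaction: Cr³⁺(aq) + 3 Li(s) → Cr(s) + 3 Li⁺(aq); Q = [Li⁺]^3/[Cr³⁺]^1.
From E = E° − (0.0592/n) log Q: log Q = (E° − E)·n/0.0592 = (+2.34 − (+2.440))·3/0.0592 = -5.0676.
So 1·log[Cr³⁺] = 3·log(0.0117) − log Q = -5.7954 − (-5.0676) = -0.7278; [Cr³⁺] = 10^(-0.7278) ≈ 0.19 M.

0.19 M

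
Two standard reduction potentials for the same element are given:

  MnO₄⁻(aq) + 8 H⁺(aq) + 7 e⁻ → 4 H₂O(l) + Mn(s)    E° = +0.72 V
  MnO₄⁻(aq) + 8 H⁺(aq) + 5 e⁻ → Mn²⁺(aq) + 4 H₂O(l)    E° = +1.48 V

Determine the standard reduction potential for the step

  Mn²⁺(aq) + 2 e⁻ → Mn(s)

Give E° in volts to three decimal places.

-1.180 V

Sequential free energies add, so n₃E°₃ = n₁E°₁ + n₂E°₂.
With n₃ = 7, and the known step contributing 5×(+1.48) V, the unknown satisfies 2·E° = 7×(+0.72) − 5×(+1.48) = -2.360.
E° = -2.360 / 2 = -1.180 V.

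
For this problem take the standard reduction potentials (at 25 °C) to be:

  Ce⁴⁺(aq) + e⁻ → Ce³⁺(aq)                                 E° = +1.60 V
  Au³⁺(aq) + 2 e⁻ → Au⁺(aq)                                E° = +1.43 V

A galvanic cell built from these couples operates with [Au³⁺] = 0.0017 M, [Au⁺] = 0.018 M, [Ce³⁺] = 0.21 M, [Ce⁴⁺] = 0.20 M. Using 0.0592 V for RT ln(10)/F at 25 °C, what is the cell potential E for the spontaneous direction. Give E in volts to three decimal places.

Ce⁴⁺/Ce³⁺ is the cathode (higher E°), Au³⁺/Au⁺ the anode: E°cell = +1.60 − (+1.43) = +0.17 V, n = 2.
Overall: 2 Ce⁴⁺(aq) + Au⁺(aq) → 2 Ce³⁺(aq) + Au³⁺(aq)
Q = [Ce³⁺]^2·[Au³⁺] / ([Ce⁴⁺]^2·[Au⁺]); log Q = -0.982.
E = E° − (0.0592/n) log Q = +0.17 − (0.0592/2)(-0.982) = +0.199 V.

+0.199 V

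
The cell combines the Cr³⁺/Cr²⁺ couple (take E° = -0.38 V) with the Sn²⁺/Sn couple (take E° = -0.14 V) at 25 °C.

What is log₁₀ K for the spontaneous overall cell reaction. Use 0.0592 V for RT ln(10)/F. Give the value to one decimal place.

8.1

Cathode: Sn²⁺/Sn; anode: Cr³⁺/Cr²⁺. E°cell = +0.24 V, n = 2.
log K = nE°cell / 0.0592 = (2)(+0.24) / 0.0592 = 8.1.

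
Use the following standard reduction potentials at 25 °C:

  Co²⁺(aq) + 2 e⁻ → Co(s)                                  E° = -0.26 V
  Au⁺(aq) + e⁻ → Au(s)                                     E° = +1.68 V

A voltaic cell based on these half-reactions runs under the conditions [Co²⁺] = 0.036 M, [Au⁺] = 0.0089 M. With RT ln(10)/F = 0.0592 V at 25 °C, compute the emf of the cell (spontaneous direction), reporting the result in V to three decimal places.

+1.861 V

Au⁺/Au is the cathode (higher E°), Co²⁺/Co the anode: E°cell = +1.68 − (-0.26) = +1.94 V, n = 2.
Overall: 2 Au⁺(aq) + Co(s) → 2 Au(s) + Co²⁺(aq)
Q = [Co²⁺] / ([Au⁺]^2); log Q = 2.658.
E = E° − (0.0592/n) log Q = +1.94 − (0.0592/2)(2.658) = +1.861 V.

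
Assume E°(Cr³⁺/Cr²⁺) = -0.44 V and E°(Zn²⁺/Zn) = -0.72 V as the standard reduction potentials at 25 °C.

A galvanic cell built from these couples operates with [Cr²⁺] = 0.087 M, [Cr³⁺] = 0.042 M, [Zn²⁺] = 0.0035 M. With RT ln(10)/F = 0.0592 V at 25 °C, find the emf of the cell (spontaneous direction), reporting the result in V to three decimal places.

Cr³⁺/Cr²⁺ is the cathode (higher E°), Zn²⁺/Zn the anode: E°cell = -0.44 − (-0.72) = +0.28 V, n = 2.
Overall: 2 Cr³⁺(aq) + Zn(s) → 2 Cr²⁺(aq) + Zn²⁺(aq)
Q = [Cr²⁺]^2·[Zn²⁺] / ([Cr³⁺]^2); log Q = -1.823.
E = E° − (0.0592/n) log Q = +0.28 − (0.0592/2)(-1.823) = +0.334 V.

+0.334 V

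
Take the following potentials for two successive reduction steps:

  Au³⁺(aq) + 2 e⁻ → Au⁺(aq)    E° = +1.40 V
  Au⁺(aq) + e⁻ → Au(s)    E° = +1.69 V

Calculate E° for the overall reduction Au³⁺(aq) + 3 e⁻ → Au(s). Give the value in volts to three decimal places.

Since ΔG° = −nFE° is additive over sequential reductions, n₃E°₃ = n₁E°₁ + n₂E°₂.
E°₃ = (2×+1.40 + 1×+1.69) / 3 = (+4.490) / 3 = +1.497 V.
Simply averaging or adding the two E° values would be wrong; the electron-weighted sum is required.

+1.497 V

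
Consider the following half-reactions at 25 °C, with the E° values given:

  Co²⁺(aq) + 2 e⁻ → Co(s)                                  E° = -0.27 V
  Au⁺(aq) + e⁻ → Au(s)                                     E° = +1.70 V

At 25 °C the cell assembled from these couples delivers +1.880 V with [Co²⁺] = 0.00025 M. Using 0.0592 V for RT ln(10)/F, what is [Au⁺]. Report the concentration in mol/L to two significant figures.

0.00048 M

Au⁺/Au is the cathode, Co²⁺/Co the anode: E°cell = +1.97 V, n = 2.
Overall reaction: 2 Au⁺(aq) + Co(s) → 2 Au(s) + Co²⁺(aq); Q = [Co²⁺]^1/[Au⁺]^2.
From E = E° − (0.0592/n) log Q: log Q = (E° − E)·n/0.0592 = (+1.97 − (+1.880))·2/0.0592 = 3.0405.
So 2·log[Au⁺] = 1·log(0.00025) − log Q = -3.6021 − (3.0405) = -6.6426; log[Au⁺] = -6.6426 / 2 = -3.3213; [Au⁺] = 10^(-3.3213) ≈ 0.00048 M.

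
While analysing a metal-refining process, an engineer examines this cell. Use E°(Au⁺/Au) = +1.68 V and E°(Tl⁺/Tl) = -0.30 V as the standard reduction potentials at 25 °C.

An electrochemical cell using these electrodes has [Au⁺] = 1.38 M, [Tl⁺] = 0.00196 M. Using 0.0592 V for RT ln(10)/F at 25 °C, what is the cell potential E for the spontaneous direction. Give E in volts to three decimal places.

+2.149 V

Au⁺/Au is the cathode (higher E°), Tl⁺/Tl the anode: E°cell = +1.68 − (-0.30) = +1.98 V, n = 1.
Overall: Au⁺(aq) + Tl(s) → Au(s) + Tl⁺(aq)
Q = [Tl⁺] / ([Au⁺]); log Q = -2.848.
E = E° − (0.0592/n) log Q = +1.98 − (0.0592/1)(-2.848) = +2.149 V.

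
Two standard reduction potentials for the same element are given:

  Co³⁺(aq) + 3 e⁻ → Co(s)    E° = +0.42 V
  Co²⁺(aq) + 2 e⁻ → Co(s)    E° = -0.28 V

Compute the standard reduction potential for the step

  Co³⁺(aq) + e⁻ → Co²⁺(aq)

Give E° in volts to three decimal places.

+1.820 V

Sequential free energies add, so n₃E°₃ = n₁E°₁ + n₂E°₂.
With n₃ = 3, and the known step contributing 2×(-0.28) V, the unknown satisfies 1·E° = 3×(+0.42) − 2×(-0.28) = +1.820.
E° = +1.820 / 1 = +1.820 V.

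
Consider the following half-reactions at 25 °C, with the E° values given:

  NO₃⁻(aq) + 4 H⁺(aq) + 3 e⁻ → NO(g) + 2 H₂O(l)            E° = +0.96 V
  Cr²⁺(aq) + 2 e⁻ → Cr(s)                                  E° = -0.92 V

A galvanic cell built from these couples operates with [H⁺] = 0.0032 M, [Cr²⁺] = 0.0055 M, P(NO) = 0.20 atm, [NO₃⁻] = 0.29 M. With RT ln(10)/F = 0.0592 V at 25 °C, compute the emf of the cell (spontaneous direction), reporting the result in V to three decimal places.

NO₃⁻/NO is the cathode (higher E°), Cr²⁺/Cr the anode: E°cell = +0.96 − (-0.92) = +1.88 V, n = 6.
Overall: 2 NO₃⁻(aq) + 8 H⁺(aq) + 3 Cr(s) → 2 NO(g) + 4 H₂O(l) + 3 Cr²⁺(aq)
Q = P(NO)^2·[Cr²⁺]^3 / ([NO₃⁻]^2·[H⁺]^8); log Q = 12.857.
E = E° − (0.0592/n) log Q = +1.88 − (0.0592/6)(12.857) = +1.753 V.

+1.753 V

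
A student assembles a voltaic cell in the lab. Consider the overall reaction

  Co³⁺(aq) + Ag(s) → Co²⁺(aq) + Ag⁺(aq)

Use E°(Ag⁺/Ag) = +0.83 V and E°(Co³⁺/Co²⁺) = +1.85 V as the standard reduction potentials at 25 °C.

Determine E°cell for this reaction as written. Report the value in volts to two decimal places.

The Co³⁺/Co²⁺ couple has the higher reduction potential, so it is the cathode; Ag⁺/Ag is oxidised at the anode.
E°cell = E°(cathode) − E°(anode) = (+1.85) − (+0.83) = +1.02 V.

+1.02 V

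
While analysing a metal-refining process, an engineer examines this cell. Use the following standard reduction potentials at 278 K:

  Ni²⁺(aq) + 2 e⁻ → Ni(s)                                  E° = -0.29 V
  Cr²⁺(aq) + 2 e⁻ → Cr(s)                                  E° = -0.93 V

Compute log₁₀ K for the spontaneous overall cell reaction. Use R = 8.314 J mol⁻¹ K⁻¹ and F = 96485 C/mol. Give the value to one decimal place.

Cathode: Ni²⁺/Ni; anode: Cr²⁺/Cr. E°cell = (-0.29) − (-0.93) = +0.64 V, with n = 2.
ΔG° = −nFE° = −RT ln K, so ln K = nFE°/(RT) = (2)(96485)(+0.64) / ((8.314)(278)) = 53.434.
log₁₀ K = 53.434 / ln 10 = 23.2.

23.2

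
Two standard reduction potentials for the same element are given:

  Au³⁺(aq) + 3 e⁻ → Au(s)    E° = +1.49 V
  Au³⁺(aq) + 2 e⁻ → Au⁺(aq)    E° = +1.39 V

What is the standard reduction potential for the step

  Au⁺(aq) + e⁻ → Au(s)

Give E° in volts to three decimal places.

Sequential free energies add, so n₃E°₃ = n₁E°₁ + n₂E°₂.
With n₃ = 3, and the known step contributing 2×(+1.39) V, the unknown satisfies 1·E° = 3×(+1.49) − 2×(+1.39) = +1.690.
E° = +1.690 / 1 = +1.690 V.

+1.690 V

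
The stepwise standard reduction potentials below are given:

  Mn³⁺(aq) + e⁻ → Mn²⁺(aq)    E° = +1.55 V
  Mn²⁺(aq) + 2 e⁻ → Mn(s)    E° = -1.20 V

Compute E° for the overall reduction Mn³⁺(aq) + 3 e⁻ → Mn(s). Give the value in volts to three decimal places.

Since ΔG° = −nFE° is additive over sequential reductions, n₃E°₃ = n₁E°₁ + n₂E°₂.
E°₃ = (1×+1.55 + 2×-1.20) / 3 = (-0.850) / 3 = -0.283 V.

-0.283 V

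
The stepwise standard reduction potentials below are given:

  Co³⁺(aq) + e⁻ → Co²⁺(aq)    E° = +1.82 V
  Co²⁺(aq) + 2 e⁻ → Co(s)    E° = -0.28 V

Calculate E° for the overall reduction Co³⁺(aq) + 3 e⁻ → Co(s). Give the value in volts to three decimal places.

Adding the free-energy changes (−nFE°) of the two steps gives −n₃FE°₃ = −n₁FE°₁ − n₂FE°₂.
E°₃ = (1×+1.82 + 2×-0.28) / 3 = (+1.260) / 3 = +0.420 V.
Simply averaging or adding the two E° values would be wrong; the electron-weighted sum is required.

+0.420 V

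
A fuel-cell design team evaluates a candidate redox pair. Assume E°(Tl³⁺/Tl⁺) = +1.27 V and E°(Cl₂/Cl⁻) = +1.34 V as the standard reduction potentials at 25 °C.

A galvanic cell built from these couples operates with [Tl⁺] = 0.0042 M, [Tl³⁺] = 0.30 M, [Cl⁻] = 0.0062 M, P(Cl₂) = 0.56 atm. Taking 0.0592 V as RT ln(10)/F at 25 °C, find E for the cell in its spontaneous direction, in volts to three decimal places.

+0.138 V

Cl₂/Cl⁻ is the cathode (higher E°), Tl³⁺/Tl⁺ the anode: E°cell = +1.34 − (+1.27) = +0.07 V, n = 2.
Overall: Cl₂(g) + Tl⁺(aq) → 2 Cl⁻(aq) + Tl³⁺(aq)
Q = [Cl⁻]^2·[Tl³⁺] / (P(Cl₂)·[Tl⁺]); log Q = -2.310.
E = E° − (0.0592/n) log Q = +0.07 − (0.0592/2)(-2.310) = +0.138 V.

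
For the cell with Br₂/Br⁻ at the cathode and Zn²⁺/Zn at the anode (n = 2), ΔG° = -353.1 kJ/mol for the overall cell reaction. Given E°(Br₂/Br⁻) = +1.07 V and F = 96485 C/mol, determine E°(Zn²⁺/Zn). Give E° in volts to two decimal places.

E°cell = −ΔG°/(nF) = −(-353.1×10³)/((2)(96485)) = +1.830 V.
Since Br₂/Br⁻ is the cathode and Zn²⁺/Zn the anode, E°cell = E°(Br₂/Br⁻) − E°(Zn²⁺/Zn).
So E°(Zn²⁺/Zn) = E°(Br₂/Br⁻) − E°cell = (+1.07) − (+1.830) = -0.76 V.

-0.76 V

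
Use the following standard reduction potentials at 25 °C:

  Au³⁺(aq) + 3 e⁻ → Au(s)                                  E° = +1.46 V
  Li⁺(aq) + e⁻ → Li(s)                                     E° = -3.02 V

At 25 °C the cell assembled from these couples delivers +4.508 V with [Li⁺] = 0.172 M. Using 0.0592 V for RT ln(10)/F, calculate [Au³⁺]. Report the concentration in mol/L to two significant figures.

0.13 M

Au³⁺/Au is the cathode, Li⁺/Li the anode: E°cell = +4.48 V, n = 3.
Overall reaction: Au³⁺(aq) + 3 Li(s) → Au(s) + 3 Li⁺(aq); Q = [Li⁺]^3/[Au³⁺]^1.
From E = E° − (0.0592/n) log Q: log Q = (E° − E)·n/0.0592 = (+4.48 − (+4.508))·3/0.0592 = -1.4189.
So 1·log[Au³⁺] = 3·log(0.172) − log Q = -2.2934 − (-1.4189) = -0.8745; [Au³⁺] = 10^(-0.8745) ≈ 0.13 M.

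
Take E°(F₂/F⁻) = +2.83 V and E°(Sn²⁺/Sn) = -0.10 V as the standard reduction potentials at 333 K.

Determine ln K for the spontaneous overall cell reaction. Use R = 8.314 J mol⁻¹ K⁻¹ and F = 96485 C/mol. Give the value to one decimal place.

Cathode: F₂/F⁻; anode: Sn²⁺/Sn. E°cell = (+2.83) − (-0.10) = +2.93 V, with n = 2.
ΔG° = −nFE° = −RT ln K, so ln K = nFE°/(RT) = (2)(96485)(+2.93) / ((8.314)(333)) = 204.222.

204.2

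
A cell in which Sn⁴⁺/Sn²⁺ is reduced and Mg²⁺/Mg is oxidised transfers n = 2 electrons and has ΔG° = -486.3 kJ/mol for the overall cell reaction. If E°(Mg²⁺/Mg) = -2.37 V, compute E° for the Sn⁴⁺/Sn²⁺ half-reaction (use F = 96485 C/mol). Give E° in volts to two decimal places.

+0.15 V

E°cell = −ΔG°/(nF) = −(-486.3×10³)/((2)(96485)) = +2.520 V.
Since Sn⁴⁺/Sn²⁺ is the cathode and Mg²⁺/Mg the anode, E°cell = E°(Sn⁴⁺/Sn²⁺) − E°(Mg²⁺/Mg).
So E°(Sn⁴⁺/Sn²⁺) = E°cell + E°(Mg²⁺/Mg) = +2.520 + (-2.37) = +0.15 V.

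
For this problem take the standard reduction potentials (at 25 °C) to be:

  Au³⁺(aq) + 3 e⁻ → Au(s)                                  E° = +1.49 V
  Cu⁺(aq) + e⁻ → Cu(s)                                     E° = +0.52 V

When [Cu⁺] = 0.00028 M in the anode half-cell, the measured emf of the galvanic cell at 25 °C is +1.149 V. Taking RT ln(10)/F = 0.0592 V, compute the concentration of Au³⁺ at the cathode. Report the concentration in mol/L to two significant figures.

Au³⁺/Au is the cathode, Cu⁺/Cu the anode: E°cell = +0.97 V, n = 3.
Overall reaction: Au³⁺(aq) + 3 Cu(s) → Au(s) + 3 Cu⁺(aq); Q = [Cu⁺]^3/[Au³⁺]^1.
From E = E° − (0.0592/n) log Q: log Q = (E° − E)·n/0.0592 = (+0.97 − (+1.149))·3/0.0592 = -9.0709.
So 1·log[Au³⁺] = 3·log(0.00028) − log Q = -10.6585 − (-9.0709) = -1.5876; [Au³⁺] = 10^(-1.5876) ≈ 0.026 M.

0.026 M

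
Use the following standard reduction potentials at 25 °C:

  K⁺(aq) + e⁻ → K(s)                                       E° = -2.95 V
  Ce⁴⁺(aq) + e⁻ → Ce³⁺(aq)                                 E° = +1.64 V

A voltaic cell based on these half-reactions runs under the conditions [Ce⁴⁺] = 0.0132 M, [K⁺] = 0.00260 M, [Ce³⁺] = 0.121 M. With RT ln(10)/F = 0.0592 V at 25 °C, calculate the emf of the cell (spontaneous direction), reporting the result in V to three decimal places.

Ce⁴⁺/Ce³⁺ is the cathode (higher E°), K⁺/K the anode: E°cell = +1.64 − (-2.95) = +4.59 V, n = 1.
Overall: Ce⁴⁺(aq) + K(s) → Ce³⁺(aq) + K⁺(aq)
Q = [Ce³⁺]·[K⁺] / ([Ce⁴⁺]); log Q = -1.623.
E = E° − (0.0592/n) log Q = +4.59 − (0.0592/1)(-1.623) = +4.686 V.

+4.686 V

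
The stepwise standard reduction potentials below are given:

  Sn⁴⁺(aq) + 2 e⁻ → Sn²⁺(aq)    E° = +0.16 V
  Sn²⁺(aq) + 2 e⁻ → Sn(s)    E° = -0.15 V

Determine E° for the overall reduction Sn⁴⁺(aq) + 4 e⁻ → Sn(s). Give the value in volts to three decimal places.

Since ΔG° = −nFE° is additive over sequential reductions, n₃E°₃ = n₁E°₁ + n₂E°₂.
E°₃ = (2×+0.16 + 2×-0.15) / 4 = (+0.020) / 4 = +0.005 V.

+0.005 V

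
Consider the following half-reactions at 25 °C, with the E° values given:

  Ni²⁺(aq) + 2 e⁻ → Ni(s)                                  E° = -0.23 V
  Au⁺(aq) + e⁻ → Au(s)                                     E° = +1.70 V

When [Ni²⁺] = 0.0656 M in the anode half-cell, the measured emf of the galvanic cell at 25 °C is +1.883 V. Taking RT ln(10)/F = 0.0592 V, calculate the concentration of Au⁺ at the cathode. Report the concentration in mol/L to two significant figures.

0.041 M

Au⁺/Au is the cathode, Ni²⁺/Ni the anode: E°cell = +1.93 V, n = 2.
Overall reaction: 2 Au⁺(aq) + Ni(s) → 2 Au(s) + Ni²⁺(aq); Q = [Ni²⁺]^1/[Au⁺]^2.
From E = E° − (0.0592/n) log Q: log Q = (E° − E)·n/0.0592 = (+1.93 − (+1.883))·2/0.0592 = 1.5878.
So 2·log[Au⁺] = 1·log(0.0656) − log Q = -1.1831 − (1.5878) = -2.7709; log[Au⁺] = -2.7709 / 2 = -1.3855; [Au⁺] = 10^(-1.3855) ≈ 0.041 M.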